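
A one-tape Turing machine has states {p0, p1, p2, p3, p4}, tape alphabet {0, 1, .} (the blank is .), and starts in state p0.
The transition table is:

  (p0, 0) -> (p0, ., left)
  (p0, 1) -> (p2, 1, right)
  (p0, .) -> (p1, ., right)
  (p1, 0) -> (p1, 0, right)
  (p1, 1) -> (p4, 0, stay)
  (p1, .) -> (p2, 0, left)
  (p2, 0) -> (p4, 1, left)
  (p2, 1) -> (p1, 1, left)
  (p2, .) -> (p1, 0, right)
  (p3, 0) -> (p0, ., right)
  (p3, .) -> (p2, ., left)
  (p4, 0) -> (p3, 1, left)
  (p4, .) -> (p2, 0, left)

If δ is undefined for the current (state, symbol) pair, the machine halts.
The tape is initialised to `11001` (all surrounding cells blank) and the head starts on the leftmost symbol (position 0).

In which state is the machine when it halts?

p4

p0 | ....[1]1001   read 1 → write 1, move right, go to p2
p2 | ....1[1]001   read 1 → write 1, move left, go to p1
p1 | ....[1]1001   read 1 → write 0, move stay, go to p4
p4 | ....[0]1001   read 0 → write 1, move left, go to p3
p3 | ...[.]11001   read . → write ., move left, go to p2
p2 | ..[.].11001   read . → write 0, move right, go to p1
p1 | ..0[.]11001   read . → write 0, move left, go to p2
p2 | ..[0]011001   read 0 → write 1, move left, go to p4
p4 | .[.]1011001   read . → write 0, move left, go to p2
p2 | [.]01011001   read . → write 0, move right, go to p1
p1 | 0[0]1011001   read 0 → write 0, move right, go to p1
p1 | 00[1]011001   read 1 → write 0, move stay, go to p4
p4 | 00[0]011001   read 0 → write 1, move left, go to p3
p3 | 0[0]1011001   read 0 → write ., move right, go to p0
p0 | 0.[1]011001   read 1 → write 1, move right, go to p2
p2 | 0.1[0]11001   read 0 → write 1, move left, go to p4
p4 | 0.[1]111001
No transition is defined for (p4, 1); M halts in state p4.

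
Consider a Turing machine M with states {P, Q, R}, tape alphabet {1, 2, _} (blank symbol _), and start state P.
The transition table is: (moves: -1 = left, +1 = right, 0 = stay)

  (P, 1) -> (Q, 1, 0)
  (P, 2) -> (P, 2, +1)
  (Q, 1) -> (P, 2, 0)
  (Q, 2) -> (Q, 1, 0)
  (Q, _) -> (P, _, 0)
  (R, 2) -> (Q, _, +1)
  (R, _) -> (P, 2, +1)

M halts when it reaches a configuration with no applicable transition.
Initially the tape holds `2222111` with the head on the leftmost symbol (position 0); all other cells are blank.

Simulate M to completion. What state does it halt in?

state=P head=0 tape=[2]222111_   (P,2)→(P,2,+1)
state=P head=1 tape=2[2]22111_   (P,2)→(P,2,+1)
state=P head=2 tape=22[2]2111_   (P,2)→(P,2,+1)
state=P head=3 tape=222[2]111_   (P,2)→(P,2,+1)
state=P head=4 tape=2222[1]11_   (P,1)→(Q,1,0)
state=Q head=4 tape=2222[1]11_   (Q,1)→(P,2,0)
state=P head=4 tape=2222[2]11_   (P,2)→(P,2,+1)
state=P head=5 tape=22222[1]1_   (P,1)→(Q,1,0)
state=Q head=5 tape=22222[1]1_   (Q,1)→(P,2,0)
state=P head=5 tape=22222[2]1_   (P,2)→(P,2,+1)
state=P head=6 tape=222222[1]_   (P,1)→(Q,1,0)
state=Q head=6 tape=222222[1]_   (Q,1)→(P,2,0)
state=P head=6 tape=222222[2]_   (P,2)→(P,2,+1)
state=P head=7 tape=2222222[_]
No transition is defined for (P, _); M halts in state P.

P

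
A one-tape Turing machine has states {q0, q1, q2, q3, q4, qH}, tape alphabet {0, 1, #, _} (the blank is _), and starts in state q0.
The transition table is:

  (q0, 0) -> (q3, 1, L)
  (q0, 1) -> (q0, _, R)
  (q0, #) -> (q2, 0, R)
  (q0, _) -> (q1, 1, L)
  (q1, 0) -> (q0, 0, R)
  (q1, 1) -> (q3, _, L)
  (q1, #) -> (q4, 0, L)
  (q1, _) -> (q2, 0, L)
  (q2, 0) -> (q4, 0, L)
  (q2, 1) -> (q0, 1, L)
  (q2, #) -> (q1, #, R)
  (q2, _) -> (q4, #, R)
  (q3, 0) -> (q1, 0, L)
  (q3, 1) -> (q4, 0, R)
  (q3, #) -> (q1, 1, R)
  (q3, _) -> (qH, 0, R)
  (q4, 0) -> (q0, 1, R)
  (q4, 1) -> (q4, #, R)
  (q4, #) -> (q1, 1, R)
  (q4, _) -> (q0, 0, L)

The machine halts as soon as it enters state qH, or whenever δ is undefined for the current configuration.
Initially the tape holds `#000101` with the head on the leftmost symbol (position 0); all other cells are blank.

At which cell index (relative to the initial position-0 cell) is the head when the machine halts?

4

state=q0 head=0 tape=[#]000101_   (q0,#)→(q2,0,R)
state=q2 head=1 tape=0[0]00101_   (q2,0)→(q4,0,L)
state=q4 head=0 tape=[0]000101_   (q4,0)→(q0,1,R)
state=q0 head=1 tape=1[0]00101_   (q0,0)→(q3,1,L)
state=q3 head=0 tape=[1]100101_   (q3,1)→(q4,0,R)
state=q4 head=1 tape=0[1]00101_   (q4,1)→(q4,#,R)
state=q4 head=2 tape=0#[0]0101_   (q4,0)→(q0,1,R)
state=q0 head=3 tape=0#1[0]101_   (q0,0)→(q3,1,L)
state=q3 head=2 tape=0#[1]1101_   (q3,1)→(q4,0,R)
state=q4 head=3 tape=0#0[1]101_   (q4,1)→(q4,#,R)
state=q4 head=4 tape=0#0#[1]01_   (q4,1)→(q4,#,R)
state=q4 head=5 tape=0#0##[0]1_   (q4,0)→(q0,1,R)
state=q0 head=6 tape=0#0##1[1]_   (q0,1)→(q0,_,R)
state=q0 head=7 tape=0#0##1_[_]   (q0,_)→(q1,1,L)
state=q1 head=6 tape=0#0##1[_]1   (q1,_)→(q2,0,L)
state=q2 head=5 tape=0#0##[1]01   (q2,1)→(q0,1,L)
state=q0 head=4 tape=0#0#[#]101   (q0,#)→(q2,0,R)
state=q2 head=5 tape=0#0#0[1]01   (q2,1)→(q0,1,L)
state=q0 head=4 tape=0#0#[0]101   (q0,0)→(q3,1,L)
state=q3 head=3 tape=0#0[#]1101   (q3,#)→(q1,1,R)
state=q1 head=4 tape=0#01[1]101   (q1,1)→(q3,_,L)
state=q3 head=3 tape=0#0[1]_101   (q3,1)→(q4,0,R)
state=q4 head=4 tape=0#00[_]101   (q4,_)→(q0,0,L)
state=q0 head=3 tape=0#0[0]0101   (q0,0)→(q3,1,L)
state=q3 head=2 tape=0#[0]10101   (q3,0)→(q1,0,L)
state=q1 head=1 tape=0[#]010101   (q1,#)→(q4,0,L)
state=q4 head=0 tape=[0]0010101   (q4,0)→(q0,1,R)
state=q0 head=1 tape=1[0]010101   (q0,0)→(q3,1,L)
state=q3 head=0 tape=[1]1010101   (q3,1)→(q4,0,R)
state=q4 head=1 tape=0[1]010101   (q4,1)→(q4,#,R)
state=q4 head=2 tape=0#[0]10101   (q4,0)→(q0,1,R)
state=q0 head=3 tape=0#1[1]0101   (q0,1)→(q0,_,R)
state=q0 head=4 tape=0#1_[0]101   (q0,0)→(q3,1,L)
state=q3 head=3 tape=0#1[_]1101   (q3,_)→(qH,0,R)
state=qH head=4 tape=0#10[1]101
At halt the head is at cell 4.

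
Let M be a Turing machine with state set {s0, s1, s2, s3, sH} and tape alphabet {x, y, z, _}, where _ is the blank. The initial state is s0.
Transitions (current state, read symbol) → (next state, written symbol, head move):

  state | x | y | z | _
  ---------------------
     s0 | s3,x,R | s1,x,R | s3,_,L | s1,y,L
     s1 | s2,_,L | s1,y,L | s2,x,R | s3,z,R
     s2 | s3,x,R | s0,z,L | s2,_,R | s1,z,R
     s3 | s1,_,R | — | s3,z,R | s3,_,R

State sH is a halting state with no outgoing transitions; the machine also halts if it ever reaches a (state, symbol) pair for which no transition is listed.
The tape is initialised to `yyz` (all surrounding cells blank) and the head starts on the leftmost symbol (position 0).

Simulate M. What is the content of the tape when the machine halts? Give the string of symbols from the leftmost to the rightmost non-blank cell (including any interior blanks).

zzyz

s0 | _[y]yz   read y → write x, move R, go to s1
s1 | _x[y]z   read y → write y, move L, go to s1
s1 | _[x]yz   read x → write _, move L, go to s2
s2 | [_]_yz   read _ → write z, move R, go to s1
s1 | z[_]yz   read _ → write z, move R, go to s3
s3 | zz[y]z
The non-blank tape span at halt is zzyz.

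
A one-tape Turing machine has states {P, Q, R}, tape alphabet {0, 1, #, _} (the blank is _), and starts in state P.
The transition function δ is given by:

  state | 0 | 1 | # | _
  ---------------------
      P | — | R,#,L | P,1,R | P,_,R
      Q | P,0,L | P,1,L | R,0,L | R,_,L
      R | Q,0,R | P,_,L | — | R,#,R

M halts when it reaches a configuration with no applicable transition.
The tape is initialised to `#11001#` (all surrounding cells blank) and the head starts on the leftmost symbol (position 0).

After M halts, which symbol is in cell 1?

_

state=P head=0 tape=_[#]11001#   (P,#)→(P,1,R)
state=P head=1 tape=_1[1]1001#   (P,1)→(R,#,L)
state=R head=0 tape=_[1]#1001#   (R,1)→(P,_,L)
state=P head=-1 tape=[_]_#1001#   (P,_)→(P,_,R)
state=P head=0 tape=_[_]#1001#   (P,_)→(P,_,R)
state=P head=1 tape=__[#]1001#   (P,#)→(P,1,R)
state=P head=2 tape=__1[1]001#   (P,1)→(R,#,L)
state=R head=1 tape=__[1]#001#   (R,1)→(P,_,L)
state=P head=0 tape=_[_]_#001#   (P,_)→(P,_,R)
state=P head=1 tape=__[_]#001#   (P,_)→(P,_,R)
state=P head=2 tape=___[#]001#   (P,#)→(P,1,R)
state=P head=3 tape=___1[0]01#
Cell 1 holds _ when M halts.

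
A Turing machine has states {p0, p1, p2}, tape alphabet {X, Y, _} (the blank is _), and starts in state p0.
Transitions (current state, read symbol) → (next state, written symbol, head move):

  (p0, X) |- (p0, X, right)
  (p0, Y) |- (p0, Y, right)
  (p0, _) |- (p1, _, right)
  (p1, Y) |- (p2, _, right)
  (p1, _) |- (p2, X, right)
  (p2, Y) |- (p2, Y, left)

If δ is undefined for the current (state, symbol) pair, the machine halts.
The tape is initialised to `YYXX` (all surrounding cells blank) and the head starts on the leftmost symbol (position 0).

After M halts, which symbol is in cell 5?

state=p0 head=0 tape=[Y]YXX___   (p0,Y)→(p0,Y,right)
state=p0 head=1 tape=Y[Y]XX___   (p0,Y)→(p0,Y,right)
state=p0 head=2 tape=YY[X]X___   (p0,X)→(p0,X,right)
state=p0 head=3 tape=YYX[X]___   (p0,X)→(p0,X,right)
state=p0 head=4 tape=YYXX[_]__   (p0,_)→(p1,_,right)
state=p1 head=5 tape=YYXX_[_]_   (p1,_)→(p2,X,right)
state=p2 head=6 tape=YYXX_X[_]
Cell 5 holds X when M halts.

X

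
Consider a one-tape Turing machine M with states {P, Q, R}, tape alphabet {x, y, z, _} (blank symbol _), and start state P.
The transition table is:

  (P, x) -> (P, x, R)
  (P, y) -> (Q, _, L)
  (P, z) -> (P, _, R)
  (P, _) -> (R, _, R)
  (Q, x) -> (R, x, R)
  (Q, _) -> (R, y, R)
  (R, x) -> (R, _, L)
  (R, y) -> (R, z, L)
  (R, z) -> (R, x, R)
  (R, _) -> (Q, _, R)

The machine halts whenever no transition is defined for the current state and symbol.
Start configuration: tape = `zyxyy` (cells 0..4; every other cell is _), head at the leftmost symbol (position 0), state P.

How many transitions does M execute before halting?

P | [z]yxyy   read z → write _, move R, go to P
P | _[y]xyy   read y → write _, move L, go to Q
Q | [_]_xyy   read _ → write y, move R, go to R
R | y[_]xyy   read _ → write _, move R, go to Q
Q | y_[x]yy   read x → write x, move R, go to R
R | y_x[y]y   read y → write z, move L, go to R
R | y_[x]zy   read x → write _, move L, go to R
R | y[_]_zy   read _ → write _, move R, go to Q
Q | y_[_]zy   read _ → write y, move R, go to R
R | y_y[z]y   read z → write x, move R, go to R
R | y_yx[y]   read y → write z, move L, go to R
R | y_y[x]z   read x → write _, move L, go to R
R | y_[y]_z   read y → write z, move L, go to R
R | y[_]z_z   read _ → write _, move R, go to Q
Q | y_[z]_z
M halts after 14 transitions.

14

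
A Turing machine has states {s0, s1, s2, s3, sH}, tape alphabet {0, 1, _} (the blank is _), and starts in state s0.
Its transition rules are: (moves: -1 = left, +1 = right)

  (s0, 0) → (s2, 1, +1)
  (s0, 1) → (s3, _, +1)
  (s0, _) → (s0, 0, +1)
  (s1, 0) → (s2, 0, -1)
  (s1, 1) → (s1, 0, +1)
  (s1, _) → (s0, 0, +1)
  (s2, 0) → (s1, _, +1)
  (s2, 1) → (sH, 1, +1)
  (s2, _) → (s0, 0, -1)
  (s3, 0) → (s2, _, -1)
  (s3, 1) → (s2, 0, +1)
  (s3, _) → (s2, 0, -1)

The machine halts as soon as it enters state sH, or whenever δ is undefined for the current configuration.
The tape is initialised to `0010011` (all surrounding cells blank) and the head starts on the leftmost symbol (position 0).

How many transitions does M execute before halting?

state=s0 head=0 tape=[0]010011   (s0,0)→(s2,1,+1)
state=s2 head=1 tape=1[0]10011   (s2,0)→(s1,_,+1)
state=s1 head=2 tape=1_[1]0011   (s1,1)→(s1,0,+1)
state=s1 head=3 tape=1_0[0]011   (s1,0)→(s2,0,-1)
state=s2 head=2 tape=1_[0]0011   (s2,0)→(s1,_,+1)
state=s1 head=3 tape=1__[0]011   (s1,0)→(s2,0,-1)
state=s2 head=2 tape=1_[_]0011   (s2,_)→(s0,0,-1)
state=s0 head=1 tape=1[_]00011   (s0,_)→(s0,0,+1)
state=s0 head=2 tape=10[0]0011   (s0,0)→(s2,1,+1)
state=s2 head=3 tape=101[0]011   (s2,0)→(s1,_,+1)
state=s1 head=4 tape=101_[0]11   (s1,0)→(s2,0,-1)
state=s2 head=3 tape=101[_]011   (s2,_)→(s0,0,-1)
state=s0 head=2 tape=10[1]0011   (s0,1)→(s3,_,+1)
state=s3 head=3 tape=10_[0]011   (s3,0)→(s2,_,-1)
state=s2 head=2 tape=10[_]_011   (s2,_)→(s0,0,-1)
state=s0 head=1 tape=1[0]0_011   (s0,0)→(s2,1,+1)
state=s2 head=2 tape=11[0]_011   (s2,0)→(s1,_,+1)
state=s1 head=3 tape=11_[_]011   (s1,_)→(s0,0,+1)
state=s0 head=4 tape=11_0[0]11   (s0,0)→(s2,1,+1)
state=s2 head=5 tape=11_01[1]1   (s2,1)→(sH,1,+1)
state=sH head=6 tape=11_011[1]
M halts after 20 transitions.

20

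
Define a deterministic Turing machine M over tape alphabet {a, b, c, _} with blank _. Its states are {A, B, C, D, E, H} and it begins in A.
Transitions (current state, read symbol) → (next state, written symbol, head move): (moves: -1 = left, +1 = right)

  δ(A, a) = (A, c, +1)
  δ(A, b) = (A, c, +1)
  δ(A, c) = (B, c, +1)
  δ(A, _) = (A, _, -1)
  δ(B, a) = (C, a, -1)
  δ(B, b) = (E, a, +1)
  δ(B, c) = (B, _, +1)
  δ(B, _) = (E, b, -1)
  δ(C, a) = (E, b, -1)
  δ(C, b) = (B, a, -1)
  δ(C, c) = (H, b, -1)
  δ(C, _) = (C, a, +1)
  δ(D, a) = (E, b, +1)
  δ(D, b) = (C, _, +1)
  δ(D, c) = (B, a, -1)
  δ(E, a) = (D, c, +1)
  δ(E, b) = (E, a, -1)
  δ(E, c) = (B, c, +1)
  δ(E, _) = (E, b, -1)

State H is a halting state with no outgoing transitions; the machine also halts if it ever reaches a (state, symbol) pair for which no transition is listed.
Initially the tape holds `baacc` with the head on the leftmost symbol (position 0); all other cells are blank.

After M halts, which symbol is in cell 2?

c

state=A head=0 tape=[b]aacc__   (A,b)→(A,c,+1)
state=A head=1 tape=c[a]acc__   (A,a)→(A,c,+1)
state=A head=2 tape=cc[a]cc__   (A,a)→(A,c,+1)
state=A head=3 tape=ccc[c]c__   (A,c)→(B,c,+1)
state=B head=4 tape=cccc[c]__   (B,c)→(B,_,+1)
state=B head=5 tape=cccc_[_]_   (B,_)→(E,b,-1)
state=E head=4 tape=cccc[_]b_   (E,_)→(E,b,-1)
state=E head=3 tape=ccc[c]bb_   (E,c)→(B,c,+1)
state=B head=4 tape=cccc[b]b_   (B,b)→(E,a,+1)
state=E head=5 tape=cccca[b]_   (E,b)→(E,a,-1)
state=E head=4 tape=cccc[a]a_   (E,a)→(D,c,+1)
state=D head=5 tape=ccccc[a]_   (D,a)→(E,b,+1)
state=E head=6 tape=cccccb[_]   (E,_)→(E,b,-1)
state=E head=5 tape=ccccc[b]b   (E,b)→(E,a,-1)
state=E head=4 tape=cccc[c]ab   (E,c)→(B,c,+1)
state=B head=5 tape=ccccc[a]b   (B,a)→(C,a,-1)
state=C head=4 tape=cccc[c]ab   (C,c)→(H,b,-1)
state=H head=3 tape=ccc[c]bab
Cell 2 holds c when M halts.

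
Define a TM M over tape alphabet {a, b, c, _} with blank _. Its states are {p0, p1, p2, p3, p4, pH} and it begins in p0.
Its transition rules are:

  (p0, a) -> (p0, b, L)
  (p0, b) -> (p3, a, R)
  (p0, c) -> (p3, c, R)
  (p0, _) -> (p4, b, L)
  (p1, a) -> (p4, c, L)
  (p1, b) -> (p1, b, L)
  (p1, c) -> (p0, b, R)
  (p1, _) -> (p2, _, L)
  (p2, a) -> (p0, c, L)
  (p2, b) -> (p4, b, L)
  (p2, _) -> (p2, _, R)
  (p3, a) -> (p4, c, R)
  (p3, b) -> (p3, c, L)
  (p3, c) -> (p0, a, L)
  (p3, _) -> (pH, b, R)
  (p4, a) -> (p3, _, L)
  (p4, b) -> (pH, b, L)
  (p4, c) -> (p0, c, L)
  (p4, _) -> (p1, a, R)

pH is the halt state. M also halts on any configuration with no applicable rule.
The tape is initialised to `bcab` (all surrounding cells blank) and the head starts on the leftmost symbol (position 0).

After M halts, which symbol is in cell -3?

a

state=p0 head=0 tape=___[b]cab__   (p0,b)→(p3,a,R)
state=p3 head=1 tape=___a[c]ab__   (p3,c)→(p0,a,L)
state=p0 head=0 tape=___[a]aab__   (p0,a)→(p0,b,L)
state=p0 head=-1 tape=__[_]baab__   (p0,_)→(p4,b,L)
state=p4 head=-2 tape=_[_]bbaab__   (p4,_)→(p1,a,R)
state=p1 head=-1 tape=_a[b]baab__   (p1,b)→(p1,b,L)
state=p1 head=-2 tape=_[a]bbaab__   (p1,a)→(p4,c,L)
state=p4 head=-3 tape=[_]cbbaab__   (p4,_)→(p1,a,R)
state=p1 head=-2 tape=a[c]bbaab__   (p1,c)→(p0,b,R)
state=p0 head=-1 tape=ab[b]baab__   (p0,b)→(p3,a,R)
state=p3 head=0 tape=aba[b]aab__   (p3,b)→(p3,c,L)
state=p3 head=-1 tape=ab[a]caab__   (p3,a)→(p4,c,R)
state=p4 head=0 tape=abc[c]aab__   (p4,c)→(p0,c,L)
state=p0 head=-1 tape=ab[c]caab__   (p0,c)→(p3,c,R)
state=p3 head=0 tape=abc[c]aab__   (p3,c)→(p0,a,L)
state=p0 head=-1 tape=ab[c]aaab__   (p0,c)→(p3,c,R)
state=p3 head=0 tape=abc[a]aab__   (p3,a)→(p4,c,R)
state=p4 head=1 tape=abcc[a]ab__   (p4,a)→(p3,_,L)
state=p3 head=0 tape=abc[c]_ab__   (p3,c)→(p0,a,L)
state=p0 head=-1 tape=ab[c]a_ab__   (p0,c)→(p3,c,R)
state=p3 head=0 tape=abc[a]_ab__   (p3,a)→(p4,c,R)
state=p4 head=1 tape=abcc[_]ab__   (p4,_)→(p1,a,R)
state=p1 head=2 tape=abcca[a]b__   (p1,a)→(p4,c,L)
state=p4 head=1 tape=abcc[a]cb__   (p4,a)→(p3,_,L)
state=p3 head=0 tape=abc[c]_cb__   (p3,c)→(p0,a,L)
state=p0 head=-1 tape=ab[c]a_cb__   (p0,c)→(p3,c,R)
state=p3 head=0 tape=abc[a]_cb__   (p3,a)→(p4,c,R)
state=p4 head=1 tape=abcc[_]cb__   (p4,_)→(p1,a,R)
state=p1 head=2 tape=abcca[c]b__   (p1,c)→(p0,b,R)
state=p0 head=3 tape=abccab[b]__   (p0,b)→(p3,a,R)
state=p3 head=4 tape=abccaba[_]_   (p3,_)→(pH,b,R)
state=pH head=5 tape=abccabab[_]
Cell -3 holds a when M halts.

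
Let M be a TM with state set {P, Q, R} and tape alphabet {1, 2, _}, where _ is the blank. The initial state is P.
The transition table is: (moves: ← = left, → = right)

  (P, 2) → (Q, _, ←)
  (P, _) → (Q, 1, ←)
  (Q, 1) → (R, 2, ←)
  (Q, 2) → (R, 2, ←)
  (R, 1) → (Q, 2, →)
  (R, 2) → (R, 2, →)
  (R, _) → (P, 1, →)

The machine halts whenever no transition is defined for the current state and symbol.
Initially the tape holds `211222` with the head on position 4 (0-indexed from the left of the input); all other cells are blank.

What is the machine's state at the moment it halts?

state=P head=4 tape=2112[2]2__   (P,2)→(Q,_,←)
state=Q head=3 tape=211[2]_2__   (Q,2)→(R,2,←)
state=R head=2 tape=21[1]2_2__   (R,1)→(Q,2,→)
state=Q head=3 tape=212[2]_2__   (Q,2)→(R,2,←)
state=R head=2 tape=21[2]2_2__   (R,2)→(R,2,→)
state=R head=3 tape=212[2]_2__   (R,2)→(R,2,→)
state=R head=4 tape=2122[_]2__   (R,_)→(P,1,→)
state=P head=5 tape=21221[2]__   (P,2)→(Q,_,←)
state=Q head=4 tape=2122[1]___   (Q,1)→(R,2,←)
state=R head=3 tape=212[2]2___   (R,2)→(R,2,→)
state=R head=4 tape=2122[2]___   (R,2)→(R,2,→)
state=R head=5 tape=21222[_]__   (R,_)→(P,1,→)
state=P head=6 tape=212221[_]_   (P,_)→(Q,1,←)
state=Q head=5 tape=21222[1]1_   (Q,1)→(R,2,←)
state=R head=4 tape=2122[2]21_   (R,2)→(R,2,→)
state=R head=5 tape=21222[2]1_   (R,2)→(R,2,→)
state=R head=6 tape=212222[1]_   (R,1)→(Q,2,→)
state=Q head=7 tape=2122222[_]
No transition is defined for (Q, _); M halts in state Q.

Q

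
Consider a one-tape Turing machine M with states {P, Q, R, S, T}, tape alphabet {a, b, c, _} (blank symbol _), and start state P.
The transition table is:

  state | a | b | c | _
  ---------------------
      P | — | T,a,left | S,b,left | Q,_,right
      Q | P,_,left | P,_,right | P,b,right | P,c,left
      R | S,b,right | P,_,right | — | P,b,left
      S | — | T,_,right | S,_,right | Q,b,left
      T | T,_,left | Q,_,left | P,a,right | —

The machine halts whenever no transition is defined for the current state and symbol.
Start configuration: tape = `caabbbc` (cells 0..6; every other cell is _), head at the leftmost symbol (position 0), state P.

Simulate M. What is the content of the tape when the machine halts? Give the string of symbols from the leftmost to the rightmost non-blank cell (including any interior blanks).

ac_aaabbbc

state=P head=0 tape=____[c]aabbbc   (P,c)→(S,b,left)
state=S head=-1 tape=___[_]baabbbc   (S,_)→(Q,b,left)
state=Q head=-2 tape=__[_]bbaabbbc   (Q,_)→(P,c,left)
state=P head=-3 tape=_[_]cbbaabbbc   (P,_)→(Q,_,right)
state=Q head=-2 tape=__[c]bbaabbbc   (Q,c)→(P,b,right)
state=P head=-1 tape=__b[b]baabbbc   (P,b)→(T,a,left)
state=T head=-2 tape=__[b]abaabbbc   (T,b)→(Q,_,left)
state=Q head=-3 tape=_[_]_abaabbbc   (Q,_)→(P,c,left)
state=P head=-4 tape=[_]c_abaabbbc   (P,_)→(Q,_,right)
state=Q head=-3 tape=_[c]_abaabbbc   (Q,c)→(P,b,right)
state=P head=-2 tape=_b[_]abaabbbc   (P,_)→(Q,_,right)
state=Q head=-1 tape=_b_[a]baabbbc   (Q,a)→(P,_,left)
state=P head=-2 tape=_b[_]_baabbbc   (P,_)→(Q,_,right)
state=Q head=-1 tape=_b_[_]baabbbc   (Q,_)→(P,c,left)
state=P head=-2 tape=_b[_]cbaabbbc   (P,_)→(Q,_,right)
state=Q head=-1 tape=_b_[c]baabbbc   (Q,c)→(P,b,right)
state=P head=0 tape=_b_b[b]aabbbc   (P,b)→(T,a,left)
state=T head=-1 tape=_b_[b]aaabbbc   (T,b)→(Q,_,left)
state=Q head=-2 tape=_b[_]_aaabbbc   (Q,_)→(P,c,left)
state=P head=-3 tape=_[b]c_aaabbbc   (P,b)→(T,a,left)
state=T head=-4 tape=[_]ac_aaabbbc
The non-blank tape span at halt is ac_aaabbbc.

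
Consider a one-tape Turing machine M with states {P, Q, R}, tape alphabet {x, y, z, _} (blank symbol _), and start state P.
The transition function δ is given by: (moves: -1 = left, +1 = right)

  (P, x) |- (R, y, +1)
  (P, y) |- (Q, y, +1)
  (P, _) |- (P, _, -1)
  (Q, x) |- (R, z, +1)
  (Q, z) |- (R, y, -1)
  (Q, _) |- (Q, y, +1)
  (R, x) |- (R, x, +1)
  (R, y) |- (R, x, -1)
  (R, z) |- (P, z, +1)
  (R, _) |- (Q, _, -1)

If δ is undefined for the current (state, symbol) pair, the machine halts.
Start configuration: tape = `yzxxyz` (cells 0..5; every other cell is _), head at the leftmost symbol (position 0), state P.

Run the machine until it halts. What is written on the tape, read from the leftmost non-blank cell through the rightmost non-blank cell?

state=P head=0 tape=__[y]zxxyz_   (P,y)→(Q,y,+1)
state=Q head=1 tape=__y[z]xxyz_   (Q,z)→(R,y,-1)
state=R head=0 tape=__[y]yxxyz_   (R,y)→(R,x,-1)
state=R head=-1 tape=_[_]xyxxyz_   (R,_)→(Q,_,-1)
state=Q head=-2 tape=[_]_xyxxyz_   (Q,_)→(Q,y,+1)
state=Q head=-1 tape=y[_]xyxxyz_   (Q,_)→(Q,y,+1)
state=Q head=0 tape=yy[x]yxxyz_   (Q,x)→(R,z,+1)
state=R head=1 tape=yyz[y]xxyz_   (R,y)→(R,x,-1)
state=R head=0 tape=yy[z]xxxyz_   (R,z)→(P,z,+1)
state=P head=1 tape=yyz[x]xxyz_   (P,x)→(R,y,+1)
state=R head=2 tape=yyzy[x]xyz_   (R,x)→(R,x,+1)
state=R head=3 tape=yyzyx[x]yz_   (R,x)→(R,x,+1)
state=R head=4 tape=yyzyxx[y]z_   (R,y)→(R,x,-1)
state=R head=3 tape=yyzyx[x]xz_   (R,x)→(R,x,+1)
state=R head=4 tape=yyzyxx[x]z_   (R,x)→(R,x,+1)
state=R head=5 tape=yyzyxxx[z]_   (R,z)→(P,z,+1)
state=P head=6 tape=yyzyxxxz[_]   (P,_)→(P,_,-1)
state=P head=5 tape=yyzyxxx[z]_
The non-blank tape span at halt is yyzyxxxz.

yyzyxxxz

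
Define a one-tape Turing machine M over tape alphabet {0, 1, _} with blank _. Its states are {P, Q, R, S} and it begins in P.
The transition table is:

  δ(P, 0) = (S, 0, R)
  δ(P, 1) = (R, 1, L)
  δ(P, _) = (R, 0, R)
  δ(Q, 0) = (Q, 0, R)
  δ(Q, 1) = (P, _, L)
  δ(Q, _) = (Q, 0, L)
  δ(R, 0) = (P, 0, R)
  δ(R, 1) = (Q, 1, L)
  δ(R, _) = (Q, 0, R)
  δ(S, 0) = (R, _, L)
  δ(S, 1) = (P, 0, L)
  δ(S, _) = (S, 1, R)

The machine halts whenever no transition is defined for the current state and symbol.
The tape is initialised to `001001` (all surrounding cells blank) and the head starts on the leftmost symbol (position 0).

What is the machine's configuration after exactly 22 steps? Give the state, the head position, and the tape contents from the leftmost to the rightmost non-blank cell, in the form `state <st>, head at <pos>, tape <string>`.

P | [0]01001   read 0 → write 0, move R, go to S
S | 0[0]1001   read 0 → write _, move L, go to R
R | [0]_1001   read 0 → write 0, move R, go to P
P | 0[_]1001   read _ → write 0, move R, go to R
R | 00[1]001   read 1 → write 1, move L, go to Q
Q | 0[0]1001   read 0 → write 0, move R, go to Q
Q | 00[1]001   read 1 → write _, move L, go to P
P | 0[0]_001   read 0 → write 0, move R, go to S
S | 00[_]001   read _ → write 1, move R, go to S
S | 001[0]01   read 0 → write _, move L, go to R
R | 00[1]_01   read 1 → write 1, move L, go to Q
Q | 0[0]1_01   read 0 → write 0, move R, go to Q
Q | 00[1]_01   read 1 → write _, move L, go to P
P | 0[0]__01   read 0 → write 0, move R, go to S
S | 00[_]_01   read _ → write 1, move R, go to S
S | 001[_]01   read _ → write 1, move R, go to S
S | 0011[0]1   read 0 → write _, move L, go to R
R | 001[1]_1   read 1 → write 1, move L, go to Q
Q | 00[1]1_1   read 1 → write _, move L, go to P
P | 0[0]_1_1   read 0 → write 0, move R, go to S
S | 00[_]1_1   read _ → write 1, move R, go to S
S | 001[1]_1   read 1 → write 0, move L, go to P
P | 00[1]0_1
After 22 steps: state P, head at 2, tape 0010_1.

state P, head at 2, tape 0010_1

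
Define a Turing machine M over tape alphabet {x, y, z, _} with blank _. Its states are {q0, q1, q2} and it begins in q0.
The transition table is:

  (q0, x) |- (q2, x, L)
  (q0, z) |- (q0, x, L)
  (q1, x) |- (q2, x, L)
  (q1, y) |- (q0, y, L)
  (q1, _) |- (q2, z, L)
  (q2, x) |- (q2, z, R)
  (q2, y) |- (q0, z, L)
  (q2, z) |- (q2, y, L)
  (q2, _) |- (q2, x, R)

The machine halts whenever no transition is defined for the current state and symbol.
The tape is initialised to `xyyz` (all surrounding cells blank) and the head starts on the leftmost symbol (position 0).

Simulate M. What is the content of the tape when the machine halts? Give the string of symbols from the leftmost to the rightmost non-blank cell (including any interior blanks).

q0 | ___[x]yyz   read x → write x, move L, go to q2
q2 | __[_]xyyz   read _ → write x, move R, go to q2
q2 | __x[x]yyz   read x → write z, move R, go to q2
q2 | __xz[y]yz   read y → write z, move L, go to q0
q0 | __x[z]zyz   read z → write x, move L, go to q0
q0 | __[x]xzyz   read x → write x, move L, go to q2
q2 | _[_]xxzyz   read _ → write x, move R, go to q2
q2 | _x[x]xzyz   read x → write z, move R, go to q2
q2 | _xz[x]zyz   read x → write z, move R, go to q2
q2 | _xzz[z]yz   read z → write y, move L, go to q2
q2 | _xz[z]yyz   read z → write y, move L, go to q2
q2 | _x[z]yyyz   read z → write y, move L, go to q2
q2 | _[x]yyyyz   read x → write z, move R, go to q2
q2 | _z[y]yyyz   read y → write z, move L, go to q0
q0 | _[z]zyyyz   read z → write x, move L, go to q0
q0 | [_]xzyyyz
The non-blank tape span at halt is xzyyyz.

xzyyyz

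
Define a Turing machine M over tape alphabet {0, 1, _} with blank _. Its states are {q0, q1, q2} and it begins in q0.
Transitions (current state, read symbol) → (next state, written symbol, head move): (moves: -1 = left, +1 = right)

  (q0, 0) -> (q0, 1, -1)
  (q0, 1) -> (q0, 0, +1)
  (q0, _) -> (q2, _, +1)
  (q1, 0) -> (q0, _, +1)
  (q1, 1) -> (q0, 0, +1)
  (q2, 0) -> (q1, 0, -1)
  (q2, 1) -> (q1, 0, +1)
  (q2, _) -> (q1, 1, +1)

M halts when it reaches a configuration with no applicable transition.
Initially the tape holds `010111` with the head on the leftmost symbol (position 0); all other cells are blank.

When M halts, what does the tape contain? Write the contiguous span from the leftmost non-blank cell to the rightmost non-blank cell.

q0 | _[0]10111___   read 0 → write 1, move -1, go to q0
q0 | [_]110111___   read _ → write _, move +1, go to q2
q2 | _[1]10111___   read 1 → write 0, move +1, go to q1
q1 | _0[1]0111___   read 1 → write 0, move +1, go to q0
q0 | _00[0]111___   read 0 → write 1, move -1, go to q0
q0 | _0[0]1111___   read 0 → write 1, move -1, go to q0
q0 | _[0]11111___   read 0 → write 1, move -1, go to q0
q0 | [_]111111___   read _ → write _, move +1, go to q2
q2 | _[1]11111___   read 1 → write 0, move +1, go to q1
q1 | _0[1]1111___   read 1 → write 0, move +1, go to q0
q0 | _00[1]111___   read 1 → write 0, move +1, go to q0
q0 | _000[1]11___   read 1 → write 0, move +1, go to q0
q0 | _0000[1]1___   read 1 → write 0, move +1, go to q0
q0 | _00000[1]___   read 1 → write 0, move +1, go to q0
q0 | _000000[_]__   read _ → write _, move +1, go to q2
q2 | _000000_[_]_   read _ → write 1, move +1, go to q1
q1 | _000000_1[_]
The non-blank tape span at halt is 000000_1.

000000_1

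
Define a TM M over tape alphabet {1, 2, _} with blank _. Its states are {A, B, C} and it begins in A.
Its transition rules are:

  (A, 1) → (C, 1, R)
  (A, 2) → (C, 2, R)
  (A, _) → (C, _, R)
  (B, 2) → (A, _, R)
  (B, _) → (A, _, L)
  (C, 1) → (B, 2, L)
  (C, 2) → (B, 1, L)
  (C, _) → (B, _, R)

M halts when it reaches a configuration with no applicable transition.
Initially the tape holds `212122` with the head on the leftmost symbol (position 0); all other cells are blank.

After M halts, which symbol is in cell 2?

A | [2]12122   read 2 → write 2, move R, go to C
C | 2[1]2122   read 1 → write 2, move L, go to B
B | [2]22122   read 2 → write _, move R, go to A
A | _[2]2122   read 2 → write 2, move R, go to C
C | _2[2]122   read 2 → write 1, move L, go to B
B | _[2]1122   read 2 → write _, move R, go to A
A | __[1]122   read 1 → write 1, move R, go to C
C | __1[1]22   read 1 → write 2, move L, go to B
B | __[1]222
Cell 2 holds 1 when M halts.

1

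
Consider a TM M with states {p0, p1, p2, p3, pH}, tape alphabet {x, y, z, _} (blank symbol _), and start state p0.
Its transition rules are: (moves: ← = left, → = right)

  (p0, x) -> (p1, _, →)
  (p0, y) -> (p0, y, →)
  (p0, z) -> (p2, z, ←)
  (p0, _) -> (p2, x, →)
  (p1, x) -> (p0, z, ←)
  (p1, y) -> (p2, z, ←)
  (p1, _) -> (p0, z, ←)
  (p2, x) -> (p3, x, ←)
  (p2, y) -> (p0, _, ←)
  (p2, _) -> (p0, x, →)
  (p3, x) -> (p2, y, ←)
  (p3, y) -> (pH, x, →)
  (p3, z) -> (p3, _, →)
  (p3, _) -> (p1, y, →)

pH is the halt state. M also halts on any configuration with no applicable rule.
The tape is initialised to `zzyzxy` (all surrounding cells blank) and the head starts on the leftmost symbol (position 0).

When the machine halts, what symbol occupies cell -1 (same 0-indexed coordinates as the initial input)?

z

state=p0 head=0 tape=____[z]zyzxy   (p0,z)→(p2,z,←)
state=p2 head=-1 tape=___[_]zzyzxy   (p2,_)→(p0,x,→)
state=p0 head=0 tape=___x[z]zyzxy   (p0,z)→(p2,z,←)
state=p2 head=-1 tape=___[x]zzyzxy   (p2,x)→(p3,x,←)
state=p3 head=-2 tape=__[_]xzzyzxy   (p3,_)→(p1,y,→)
state=p1 head=-1 tape=__y[x]zzyzxy   (p1,x)→(p0,z,←)
state=p0 head=-2 tape=__[y]zzzyzxy   (p0,y)→(p0,y,→)
state=p0 head=-1 tape=__y[z]zzyzxy   (p0,z)→(p2,z,←)
state=p2 head=-2 tape=__[y]zzzyzxy   (p2,y)→(p0,_,←)
state=p0 head=-3 tape=_[_]_zzzyzxy   (p0,_)→(p2,x,→)
state=p2 head=-2 tape=_x[_]zzzyzxy   (p2,_)→(p0,x,→)
state=p0 head=-1 tape=_xx[z]zzyzxy   (p0,z)→(p2,z,←)
state=p2 head=-2 tape=_x[x]zzzyzxy   (p2,x)→(p3,x,←)
state=p3 head=-3 tape=_[x]xzzzyzxy   (p3,x)→(p2,y,←)
state=p2 head=-4 tape=[_]yxzzzyzxy   (p2,_)→(p0,x,→)
state=p0 head=-3 tape=x[y]xzzzyzxy   (p0,y)→(p0,y,→)
state=p0 head=-2 tape=xy[x]zzzyzxy   (p0,x)→(p1,_,→)
state=p1 head=-1 tape=xy_[z]zzyzxy
Cell -1 holds z when M halts.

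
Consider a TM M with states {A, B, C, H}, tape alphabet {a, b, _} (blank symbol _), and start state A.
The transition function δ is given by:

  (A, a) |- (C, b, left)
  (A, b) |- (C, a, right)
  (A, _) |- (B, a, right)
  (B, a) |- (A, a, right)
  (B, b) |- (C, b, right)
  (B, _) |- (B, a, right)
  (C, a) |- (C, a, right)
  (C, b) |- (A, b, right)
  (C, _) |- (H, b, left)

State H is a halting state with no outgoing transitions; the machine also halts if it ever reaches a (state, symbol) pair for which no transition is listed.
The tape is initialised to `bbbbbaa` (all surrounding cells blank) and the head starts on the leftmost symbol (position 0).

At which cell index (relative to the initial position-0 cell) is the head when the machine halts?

6

state=A head=0 tape=[b]bbbbaa_   (A,b)→(C,a,right)
state=C head=1 tape=a[b]bbbaa_   (C,b)→(A,b,right)
state=A head=2 tape=ab[b]bbaa_   (A,b)→(C,a,right)
state=C head=3 tape=aba[b]baa_   (C,b)→(A,b,right)
state=A head=4 tape=abab[b]aa_   (A,b)→(C,a,right)
state=C head=5 tape=ababa[a]a_   (C,a)→(C,a,right)
state=C head=6 tape=ababaa[a]_   (C,a)→(C,a,right)
state=C head=7 tape=ababaaa[_]   (C,_)→(H,b,left)
state=H head=6 tape=ababaa[a]b
At halt the head is at cell 6.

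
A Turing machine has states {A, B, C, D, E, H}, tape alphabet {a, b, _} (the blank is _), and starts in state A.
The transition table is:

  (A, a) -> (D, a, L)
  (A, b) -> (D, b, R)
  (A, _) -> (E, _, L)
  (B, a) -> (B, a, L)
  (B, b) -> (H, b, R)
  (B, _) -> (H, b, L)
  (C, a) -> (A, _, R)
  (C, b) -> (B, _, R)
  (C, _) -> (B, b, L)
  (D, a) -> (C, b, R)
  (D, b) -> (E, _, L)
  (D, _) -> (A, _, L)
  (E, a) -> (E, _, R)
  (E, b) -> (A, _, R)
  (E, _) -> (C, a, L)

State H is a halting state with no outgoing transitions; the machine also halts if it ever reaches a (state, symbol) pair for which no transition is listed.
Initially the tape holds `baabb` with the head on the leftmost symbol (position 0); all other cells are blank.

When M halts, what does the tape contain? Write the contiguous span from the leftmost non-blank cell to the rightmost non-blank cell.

state=A head=0 tape=[b]aabb   (A,b)→(D,b,R)
state=D head=1 tape=b[a]abb   (D,a)→(C,b,R)
state=C head=2 tape=bb[a]bb   (C,a)→(A,_,R)
state=A head=3 tape=bb_[b]b   (A,b)→(D,b,R)
state=D head=4 tape=bb_b[b]   (D,b)→(E,_,L)
state=E head=3 tape=bb_[b]_   (E,b)→(A,_,R)
state=A head=4 tape=bb__[_]   (A,_)→(E,_,L)
state=E head=3 tape=bb_[_]_   (E,_)→(C,a,L)
state=C head=2 tape=bb[_]a_   (C,_)→(B,b,L)
state=B head=1 tape=b[b]ba_   (B,b)→(H,b,R)
state=H head=2 tape=bb[b]a_
The non-blank tape span at halt is bbba.

bbba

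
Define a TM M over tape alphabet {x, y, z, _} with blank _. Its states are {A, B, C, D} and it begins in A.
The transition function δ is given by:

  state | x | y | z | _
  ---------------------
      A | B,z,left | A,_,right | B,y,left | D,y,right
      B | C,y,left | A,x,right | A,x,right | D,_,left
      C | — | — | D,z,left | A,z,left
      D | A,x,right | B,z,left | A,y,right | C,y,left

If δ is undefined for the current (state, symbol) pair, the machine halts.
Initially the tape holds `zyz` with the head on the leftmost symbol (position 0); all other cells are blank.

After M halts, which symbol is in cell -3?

state=A head=0 tape=________[z]yz   (A,z)→(B,y,left)
state=B head=-1 tape=_______[_]yyz   (B,_)→(D,_,left)
state=D head=-2 tape=______[_]_yyz   (D,_)→(C,y,left)
state=C head=-3 tape=_____[_]y_yyz   (C,_)→(A,z,left)
state=A head=-4 tape=____[_]zy_yyz   (A,_)→(D,y,right)
state=D head=-3 tape=____y[z]y_yyz   (D,z)→(A,y,right)
state=A head=-2 tape=____yy[y]_yyz   (A,y)→(A,_,right)
state=A head=-1 tape=____yy_[_]yyz   (A,_)→(D,y,right)
state=D head=0 tape=____yy_y[y]yz   (D,y)→(B,z,left)
state=B head=-1 tape=____yy_[y]zyz   (B,y)→(A,x,right)
state=A head=0 tape=____yy_x[z]yz   (A,z)→(B,y,left)
state=B head=-1 tape=____yy_[x]yyz   (B,x)→(C,y,left)
state=C head=-2 tape=____yy[_]yyyz   (C,_)→(A,z,left)
state=A head=-3 tape=____y[y]zyyyz   (A,y)→(A,_,right)
state=A head=-2 tape=____y_[z]yyyz   (A,z)→(B,y,left)
state=B head=-3 tape=____y[_]yyyyz   (B,_)→(D,_,left)
state=D head=-4 tape=____[y]_yyyyz   (D,y)→(B,z,left)
state=B head=-5 tape=___[_]z_yyyyz   (B,_)→(D,_,left)
state=D head=-6 tape=__[_]_z_yyyyz   (D,_)→(C,y,left)
state=C head=-7 tape=_[_]y_z_yyyyz   (C,_)→(A,z,left)
state=A head=-8 tape=[_]zy_z_yyyyz   (A,_)→(D,y,right)
state=D head=-7 tape=y[z]y_z_yyyyz   (D,z)→(A,y,right)
state=A head=-6 tape=yy[y]_z_yyyyz   (A,y)→(A,_,right)
state=A head=-5 tape=yy_[_]z_yyyyz   (A,_)→(D,y,right)
state=D head=-4 tape=yy_y[z]_yyyyz   (D,z)→(A,y,right)
state=A head=-3 tape=yy_yy[_]yyyyz   (A,_)→(D,y,right)
state=D head=-2 tape=yy_yyy[y]yyyz   (D,y)→(B,z,left)
state=B head=-3 tape=yy_yy[y]zyyyz   (B,y)→(A,x,right)
state=A head=-2 tape=yy_yyx[z]yyyz   (A,z)→(B,y,left)
state=B head=-3 tape=yy_yy[x]yyyyz   (B,x)→(C,y,left)
state=C head=-4 tape=yy_y[y]yyyyyz
Cell -3 holds y when M halts.

y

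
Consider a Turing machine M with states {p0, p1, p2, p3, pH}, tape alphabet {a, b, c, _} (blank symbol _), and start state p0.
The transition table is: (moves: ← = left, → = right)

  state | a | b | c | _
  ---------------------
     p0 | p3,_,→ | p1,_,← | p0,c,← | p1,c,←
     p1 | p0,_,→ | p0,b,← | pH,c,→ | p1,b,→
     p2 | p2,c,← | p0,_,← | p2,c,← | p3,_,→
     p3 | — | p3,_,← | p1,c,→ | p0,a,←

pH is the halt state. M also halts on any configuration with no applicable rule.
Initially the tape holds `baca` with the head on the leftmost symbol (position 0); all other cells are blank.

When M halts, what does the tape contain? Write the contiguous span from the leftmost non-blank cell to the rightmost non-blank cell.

state=p0 head=0 tape=____[b]aca   (p0,b)→(p1,_,←)
state=p1 head=-1 tape=___[_]_aca   (p1,_)→(p1,b,→)
state=p1 head=0 tape=___b[_]aca   (p1,_)→(p1,b,→)
state=p1 head=1 tape=___bb[a]ca   (p1,a)→(p0,_,→)
state=p0 head=2 tape=___bb_[c]a   (p0,c)→(p0,c,←)
state=p0 head=1 tape=___bb[_]ca   (p0,_)→(p1,c,←)
state=p1 head=0 tape=___b[b]cca   (p1,b)→(p0,b,←)
state=p0 head=-1 tape=___[b]bcca   (p0,b)→(p1,_,←)
state=p1 head=-2 tape=__[_]_bcca   (p1,_)→(p1,b,→)
state=p1 head=-1 tape=__b[_]bcca   (p1,_)→(p1,b,→)
state=p1 head=0 tape=__bb[b]cca   (p1,b)→(p0,b,←)
state=p0 head=-1 tape=__b[b]bcca   (p0,b)→(p1,_,←)
state=p1 head=-2 tape=__[b]_bcca   (p1,b)→(p0,b,←)
state=p0 head=-3 tape=_[_]b_bcca   (p0,_)→(p1,c,←)
state=p1 head=-4 tape=[_]cb_bcca   (p1,_)→(p1,b,→)
state=p1 head=-3 tape=b[c]b_bcca   (p1,c)→(pH,c,→)
state=pH head=-2 tape=bc[b]_bcca
The non-blank tape span at halt is bcb_bcca.

bcb_bcca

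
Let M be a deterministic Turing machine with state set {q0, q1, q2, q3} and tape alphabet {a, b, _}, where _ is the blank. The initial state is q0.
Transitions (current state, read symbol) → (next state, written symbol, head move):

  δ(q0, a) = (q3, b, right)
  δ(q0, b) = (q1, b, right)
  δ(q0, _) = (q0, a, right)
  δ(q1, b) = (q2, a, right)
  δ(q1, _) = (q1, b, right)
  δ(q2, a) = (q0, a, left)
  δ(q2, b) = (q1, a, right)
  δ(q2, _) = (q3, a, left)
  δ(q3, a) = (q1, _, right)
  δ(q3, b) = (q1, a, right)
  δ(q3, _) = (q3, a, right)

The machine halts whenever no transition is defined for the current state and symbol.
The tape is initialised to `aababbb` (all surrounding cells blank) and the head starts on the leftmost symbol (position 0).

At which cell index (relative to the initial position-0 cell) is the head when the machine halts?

7

state=q0 head=0 tape=[a]ababbb_   (q0,a)→(q3,b,right)
state=q3 head=1 tape=b[a]babbb_   (q3,a)→(q1,_,right)
state=q1 head=2 tape=b_[b]abbb_   (q1,b)→(q2,a,right)
state=q2 head=3 tape=b_a[a]bbb_   (q2,a)→(q0,a,left)
state=q0 head=2 tape=b_[a]abbb_   (q0,a)→(q3,b,right)
state=q3 head=3 tape=b_b[a]bbb_   (q3,a)→(q1,_,right)
state=q1 head=4 tape=b_b_[b]bb_   (q1,b)→(q2,a,right)
state=q2 head=5 tape=b_b_a[b]b_   (q2,b)→(q1,a,right)
state=q1 head=6 tape=b_b_aa[b]_   (q1,b)→(q2,a,right)
state=q2 head=7 tape=b_b_aaa[_]   (q2,_)→(q3,a,left)
state=q3 head=6 tape=b_b_aa[a]a   (q3,a)→(q1,_,right)
state=q1 head=7 tape=b_b_aa_[a]
At halt the head is at cell 7.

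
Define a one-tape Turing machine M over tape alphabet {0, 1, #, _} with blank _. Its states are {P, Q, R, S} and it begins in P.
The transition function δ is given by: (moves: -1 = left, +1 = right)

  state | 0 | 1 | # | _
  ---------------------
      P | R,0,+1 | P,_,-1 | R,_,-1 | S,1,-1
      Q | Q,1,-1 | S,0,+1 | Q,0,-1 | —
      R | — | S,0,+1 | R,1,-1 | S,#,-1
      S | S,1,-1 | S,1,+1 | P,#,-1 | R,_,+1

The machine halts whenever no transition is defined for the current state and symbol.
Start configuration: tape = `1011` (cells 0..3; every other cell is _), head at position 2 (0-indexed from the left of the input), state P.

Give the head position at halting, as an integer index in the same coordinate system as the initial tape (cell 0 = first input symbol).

P | __10[1]1   read 1 → write _, move -1, go to P
P | __1[0]_1   read 0 → write 0, move +1, go to R
R | __10[_]1   read _ → write #, move -1, go to S
S | __1[0]#1   read 0 → write 1, move -1, go to S
S | __[1]1#1   read 1 → write 1, move +1, go to S
S | __1[1]#1   read 1 → write 1, move +1, go to S
S | __11[#]1   read # → write #, move -1, go to P
P | __1[1]#1   read 1 → write _, move -1, go to P
P | __[1]_#1   read 1 → write _, move -1, go to P
P | _[_]__#1   read _ → write 1, move -1, go to S
S | [_]1__#1   read _ → write _, move +1, go to R
R | _[1]__#1   read 1 → write 0, move +1, go to S
S | _0[_]_#1   read _ → write _, move +1, go to R
R | _0_[_]#1   read _ → write #, move -1, go to S
S | _0[_]##1   read _ → write _, move +1, go to R
R | _0_[#]#1   read # → write 1, move -1, go to R
R | _0[_]1#1   read _ → write #, move -1, go to S
S | _[0]#1#1   read 0 → write 1, move -1, go to S
S | [_]1#1#1   read _ → write _, move +1, go to R
R | _[1]#1#1   read 1 → write 0, move +1, go to S
S | _0[#]1#1   read # → write #, move -1, go to P
P | _[0]#1#1   read 0 → write 0, move +1, go to R
R | _0[#]1#1   read # → write 1, move -1, go to R
R | _[0]11#1
At halt the head is at cell -1.

-1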